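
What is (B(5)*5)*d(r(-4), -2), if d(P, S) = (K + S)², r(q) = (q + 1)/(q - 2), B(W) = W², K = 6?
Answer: 2000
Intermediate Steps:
r(q) = (1 + q)/(-2 + q)
d(P, S) = (6 + S)²
(B(5)*5)*d(r(-4), -2) = (5²*5)*(6 - 2)² = (25*5)*4² = 125*16 = 2000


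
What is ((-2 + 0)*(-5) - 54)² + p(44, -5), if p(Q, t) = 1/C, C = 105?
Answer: 203281/105 ≈ 1936.0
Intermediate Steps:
p(Q, t) = 1/105
((-2 + 0)*(-5) - 54)² + p(44, -5) = ((-2 + 0)*(-5) - 54)² + 1/105 = (-2*(-5) - 54)² + 1/105 = (10 - 54)² + 1/105 = (-44)² + 1/105 = 1936 + 1/105 = 203281/105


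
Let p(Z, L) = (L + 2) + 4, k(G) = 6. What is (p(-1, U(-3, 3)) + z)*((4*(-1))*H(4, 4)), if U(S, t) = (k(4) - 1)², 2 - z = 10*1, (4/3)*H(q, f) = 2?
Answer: -138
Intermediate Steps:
H(q, f) = 3/2 (H(q, f) = (¾)*2 = 3/2)
z = -8 (z = 2 - 10 = -8)
U(S, t) = 25 (U(S, t) = (6 - 1)² = 5² = 25)
p(Z, L) = 6 + L (p(Z, L) = (2 + L) + 4 = 6 + L)
(p(-1, U(-3, 3)) + z)*((4*(-1))*H(4, 4)) = ((6 + 25) - 8)*((4*(-1))*(3/2)) = (31 - 8)*(-4*3/2) = 23*(-6) = -138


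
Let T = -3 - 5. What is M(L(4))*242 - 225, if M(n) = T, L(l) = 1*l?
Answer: -2161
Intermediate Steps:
T = -8
L(l) = l
M(n) = -8
M(L(4))*242 - 225 = -8*242 - 225 = -1936 - 225 = -2161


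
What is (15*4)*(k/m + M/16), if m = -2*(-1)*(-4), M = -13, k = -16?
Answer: 285/4 ≈ 71.250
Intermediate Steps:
m = -8 (m = 2*(-4) = -8)
(15*4)*(k/m + M/16) = (15*4)*(-16/(-8) - 13/16) = 60*(-16*(-⅛) - 13*1/16) = 60*(2 - 13/16) = 60*(19/16) = 285/4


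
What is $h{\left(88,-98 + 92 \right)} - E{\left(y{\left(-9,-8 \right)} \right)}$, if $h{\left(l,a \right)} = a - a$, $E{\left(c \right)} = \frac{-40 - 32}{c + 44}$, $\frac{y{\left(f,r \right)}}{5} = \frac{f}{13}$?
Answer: $\frac{936}{527} \approx 1.7761$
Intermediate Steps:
$y{\left(f,r \right)} = \frac{5 f}{13}$ ($y{\left(f,r \right)} = 5 \frac{f}{13} = \frac{5 f}{13}$)
$E{\left(c \right)} = - \frac{72}{44 + c}$
$h{\left(l,a \right)} = 0$
$h{\left(88,-98 + 92 \right)} - E{\left(y{\left(-9,-8 \right)} \right)} = 0 - - \frac{72}{44 + \frac{5}{13} \left(-9\right)} = 0 - - \frac{72}{44 - \frac{45}{13}} = 0 - - \frac{72}{\frac{527}{13}} = 0 - \left(-72\right) \frac{13}{527} = 0 - - \frac{936}{527} = 0 + \frac{936}{527} = \frac{936}{527}$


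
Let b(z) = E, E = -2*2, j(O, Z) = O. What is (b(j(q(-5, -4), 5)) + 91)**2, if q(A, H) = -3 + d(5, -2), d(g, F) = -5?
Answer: 7569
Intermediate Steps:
q(A, H) = -8 (q(A, H) = -3 - 5 = -8)
E = -4
b(z) = -4
(b(j(q(-5, -4), 5)) + 91)**2 = (-4 + 91)**2 = 87**2 = 7569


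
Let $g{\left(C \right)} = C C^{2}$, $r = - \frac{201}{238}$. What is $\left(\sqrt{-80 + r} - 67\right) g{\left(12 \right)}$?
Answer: $-115776 + \frac{864 i \sqrt{4579358}}{119} \approx -1.1578 \cdot 10^{5} + 15537.0 i$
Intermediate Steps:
$r = - \frac{201}{238}$ ($r = \left(-201\right) \frac{1}{238} = - \frac{201}{238} \approx -0.84454$)
$g{\left(C \right)} = C^{3}$
$\left(\sqrt{-80 + r} - 67\right) g{\left(12 \right)} = \left(\sqrt{-80 - \frac{201}{238}} - 67\right) 12^{3} = \left(\sqrt{- \frac{19241}{238}} - 67\right) 1728 = \left(\frac{i \sqrt{4579358}}{238} - 67\right) 1728 = \left(-67 + \frac{i \sqrt{4579358}}{238}\right) 1728 = -115776 + \frac{864 i \sqrt{4579358}}{119}$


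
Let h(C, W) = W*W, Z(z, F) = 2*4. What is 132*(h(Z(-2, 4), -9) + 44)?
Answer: 16500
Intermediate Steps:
Z(z, F) = 8
h(C, W) = W**2
132*(h(Z(-2, 4), -9) + 44) = 132*((-9)**2 + 44) = 132*(81 + 44) = 132*125 = 16500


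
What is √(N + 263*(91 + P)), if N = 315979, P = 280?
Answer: 4*√25847 ≈ 643.08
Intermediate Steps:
√(N + 263*(91 + P)) = √(315979 + 263*(91 + 280)) = √(315979 + 263*371) = √(315979 + 97573) = √413552 = 4*√25847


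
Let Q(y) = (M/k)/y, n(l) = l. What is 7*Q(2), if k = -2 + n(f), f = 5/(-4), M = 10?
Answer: -140/13 ≈ -10.769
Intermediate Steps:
f = -5/4 (f = 5*(-¼) = -5/4 ≈ -1.2500)
k = -13/4 (k = -2 - 5/4 = -13/4 ≈ -3.2500)
Q(y) = -40/(13*y) (Q(y) = (10/(-13/4))/y = (10*(-4/13))/y = -40/(13*y))
7*Q(2) = 7*(-40/13/2) = 7*(-40/13*½) = 7*(-20/13) = -140/13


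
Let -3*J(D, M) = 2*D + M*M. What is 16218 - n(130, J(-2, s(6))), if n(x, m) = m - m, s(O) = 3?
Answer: 16218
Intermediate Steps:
J(D, M) = -2*D/3 - M²/3 (J(D, M) = -(2*D + M*M)/3 = -(2*D + M²)/3 = -(M² + 2*D)/3 = -2*D/3 - M²/3)
n(x, m) = 0
16218 - n(130, J(-2, s(6))) = 16218 - 1*0 = 16218 + 0 = 16218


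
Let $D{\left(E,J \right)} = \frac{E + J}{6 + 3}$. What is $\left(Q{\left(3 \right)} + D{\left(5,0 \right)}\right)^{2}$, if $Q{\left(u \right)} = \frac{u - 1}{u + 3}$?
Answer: $\frac{64}{81} \approx 0.79012$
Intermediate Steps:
$D{\left(E,J \right)} = \frac{E}{9} + \frac{J}{9}$ ($D{\left(E,J \right)} = \frac{E + J}{9} = \left(E + J\right) \frac{1}{9} = \frac{E}{9} + \frac{J}{9}$)
$Q{\left(u \right)} = \frac{-1 + u}{3 + u}$
$\left(Q{\left(3 \right)} + D{\left(5,0 \right)}\right)^{2} = \left(\frac{-1 + 3}{3 + 3} + \left(\frac{1}{9} \cdot 5 + \frac{1}{9} \cdot 0\right)\right)^{2} = \left(\frac{1}{6} \cdot 2 + \left(\frac{5}{9} + 0\right)\right)^{2} = \left(\frac{1}{6} \cdot 2 + \frac{5}{9}\right)^{2} = \left(\frac{1}{3} + \frac{5}{9}\right)^{2} = \left(\frac{8}{9}\right)^{2} = \frac{64}{81}$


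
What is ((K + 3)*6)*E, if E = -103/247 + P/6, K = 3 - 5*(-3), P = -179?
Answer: -941451/247 ≈ -3811.5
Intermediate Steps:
K = 18 (K = 3 + 15 = 18)
E = -44831/1482 (E = -103/247 - 179/6 = -44831/1482 ≈ -30.250)
((K + 3)*6)*E = ((18 + 3)*6)*(-44831/1482) = (21*6)*(-44831/1482) = 126*(-44831/1482) = -941451/247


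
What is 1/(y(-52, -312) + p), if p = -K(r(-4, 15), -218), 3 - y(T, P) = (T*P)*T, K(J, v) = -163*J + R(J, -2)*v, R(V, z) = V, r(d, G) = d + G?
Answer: 1/847842 ≈ 1.1795e-6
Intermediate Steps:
r(d, G) = G + d
K(J, v) = -163*J + J*v
y(T, P) = 3 - P*T² (y(T, P) = 3 - T*P*T = 3 - P*T*T = 3 - P*T²)
p = 4191 (p = -(15 - 4)*(-163 - 218) = -11*(-381) = -1*(-4191) = 4191)
1/(y(-52, -312) + p) = 1/((3 - 1*(-312)*(-52)²) + 4191) = 1/((3 - 1*(-312)*2704) + 4191) = 1/((3 + 843648) + 4191) = 1/(843651 + 4191) = 1/847842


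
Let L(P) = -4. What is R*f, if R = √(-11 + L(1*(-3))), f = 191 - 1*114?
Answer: 77*I*√15 ≈ 298.22*I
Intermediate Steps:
f = 77 (f = 191 - 114 = 77)
R = I*√15 (R = √(-11 - 4) = √(-15) = I*√15 ≈ 3.873*I)
R*f = (I*√15)*77 = 77*I*√15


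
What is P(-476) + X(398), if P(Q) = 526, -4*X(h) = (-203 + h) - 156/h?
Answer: 379969/796 ≈ 477.35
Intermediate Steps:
X(h) = 203/4 + 39/h - h/4 (X(h) = -((-203 + h) - 156/h)/4 = -(-203 + h - 156/h)/4 = 203/4 + 39/h - h/4)
P(-476) + X(398) = 526 + (¼)*(156 - 1*398*(-203 + 398))/398 = 526 + (¼)*(1/398)*(156 - 1*398*195) = 526 + (¼)*(1/398)*(156 - 77610) = 526 + (¼)*(1/398)*(-77454) = 526 - 38727/796 = 379969/796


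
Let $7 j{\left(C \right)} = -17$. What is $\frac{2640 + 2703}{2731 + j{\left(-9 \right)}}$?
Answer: $\frac{37401}{19100} \approx 1.9582$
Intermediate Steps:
$j{\left(C \right)} = - \frac{17}{7}$ ($j{\left(C \right)} = \frac{1}{7} \left(-17\right) = - \frac{17}{7}$)
$\frac{2640 + 2703}{2731 + j{\left(-9 \right)}} = \frac{2640 + 2703}{2731 - \frac{17}{7}} = \frac{5343}{\frac{19100}{7}} = 5343 \cdot \frac{7}{19100} = \frac{37401}{19100}$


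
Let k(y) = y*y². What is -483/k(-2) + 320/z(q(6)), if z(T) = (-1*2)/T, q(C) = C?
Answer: -7197/8 ≈ -899.63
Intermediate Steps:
k(y) = y³
z(T) = -2/T
-483/k(-2) + 320/z(q(6)) = -483/((-2)³) + 320/((-2/6)) = -483/(-8) + 320/((-2*⅙)) = -483*(-⅛) + 320/(-⅓) = 483/8 + 320*(-3) = 483/8 - 960 = -7197/8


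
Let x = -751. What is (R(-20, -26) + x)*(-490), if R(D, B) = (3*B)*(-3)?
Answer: 253330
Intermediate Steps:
R(D, B) = -9*B
(R(-20, -26) + x)*(-490) = (-9*(-26) - 751)*(-490) = (234 - 751)*(-490) = -517*(-490) = 253330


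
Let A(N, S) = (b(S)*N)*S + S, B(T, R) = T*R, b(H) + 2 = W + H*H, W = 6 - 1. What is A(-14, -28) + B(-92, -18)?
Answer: 310132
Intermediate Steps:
W = 5
b(H) = 3 + H**2 (b(H) = -2 + (5 + H*H) = -2 + (5 + H**2) = 3 + H**2)
B(T, R) = R*T
A(N, S) = S + N*S*(3 + S**2) (A(N, S) = ((3 + S**2)*N)*S + S = (N*(3 + S**2))*S + S = N*S*(3 + S**2) + S = S + N*S*(3 + S**2))
A(-14, -28) + B(-92, -18) = -28*(1 - 14*(3 + (-28)**2)) - 18*(-92) = -28*(1 - 14*(3 + 784)) + 1656 = -28*(1 - 14*787) + 1656 = -28*(1 - 11018) + 1656 = -28*(-11017) + 1656 = 308476 + 1656 = 310132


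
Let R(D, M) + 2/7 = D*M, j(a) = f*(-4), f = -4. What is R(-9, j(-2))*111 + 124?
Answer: -111242/7 ≈ -15892.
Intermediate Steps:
j(a) = 16 (j(a) = -4*(-4) = 16)
R(D, M) = -2/7 + D*M
R(-9, j(-2))*111 + 124 = (-2/7 - 9*16)*111 + 124 = (-2/7 - 144)*111 + 124 = -1010/7*111 + 124 = -112110/7 + 124 = -111242/7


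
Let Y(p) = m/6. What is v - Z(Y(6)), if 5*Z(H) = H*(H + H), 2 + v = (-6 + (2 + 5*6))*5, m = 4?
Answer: 5752/45 ≈ 127.82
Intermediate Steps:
Y(p) = ⅔ (Y(p) = 4/6 = 4*(⅙) = ⅔)
v = 128 (v = -2 + (-6 + (2 + 5*6))*5 = -2 + (-6 + (2 + 30))*5 = -2 + (-6 + 32)*5 = -2 + 26*5 = -2 + 130 = 128)
Z(H) = 2*H²/5 (Z(H) = (H*(H + H))/5 = (H*(2*H))/5 = (2*H²)/5 = 2*H²/5)
v - Z(Y(6)) = 128 - 2*(⅔)²/5 = 128 - 2*4/(5*9) = 128 - 1*8/45 = 128 - 8/45 = 5752/45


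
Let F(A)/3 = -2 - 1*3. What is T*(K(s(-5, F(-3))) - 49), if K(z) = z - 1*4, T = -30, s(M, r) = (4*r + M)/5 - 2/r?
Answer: 1976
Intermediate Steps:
F(A) = -15 (F(A) = 3*(-2 - 1*3) = 3*(-2 - 3) = 3*(-5) = -15)
s(M, r) = -2/r + M/5 + 4*r/5 (s(M, r) = (M + 4*r)*(⅕) - 2/r = (M/5 + 4*r/5) - 2/r = -2/r + M/5 + 4*r/5)
K(z) = -4 + z (K(z) = z - 4 = -4 + z)
T*(K(s(-5, F(-3))) - 49) = -30*((-4 + (⅕)*(-10 - 15*(-5 + 4*(-15)))/(-15)) - 49) = -30*((-4 + (⅕)*(-1/15)*(-10 - 15*(-5 - 60))) - 49) = -30*((-4 + (⅕)*(-1/15)*(-10 - 15*(-65))) - 49) = -30*((-4 + (⅕)*(-1/15)*(-10 + 975)) - 49) = -30*((-4 + (⅕)*(-1/15)*965) - 49) = -30*((-4 - 193/15) - 49) = -30*(-253/15 - 49) = -30*(-988/15) = 1976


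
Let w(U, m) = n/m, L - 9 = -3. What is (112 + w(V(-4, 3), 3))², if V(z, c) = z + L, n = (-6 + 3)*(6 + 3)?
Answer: 10609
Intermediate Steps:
n = -27 (n = -3*9 = -27)
L = 6 (L = 9 - 3 = 6)
V(z, c) = 6 + z (V(z, c) = z + 6 = 6 + z)
w(U, m) = -27/m
(112 + w(V(-4, 3), 3))² = (112 - 27/3)² = (112 - 27*⅓)² = (112 - 9)² = 103² = 10609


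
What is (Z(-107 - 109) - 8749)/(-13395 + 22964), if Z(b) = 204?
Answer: -8545/9569 ≈ -0.89299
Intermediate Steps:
(Z(-107 - 109) - 8749)/(-13395 + 22964) = (204 - 8749)/(-13395 + 22964) = -8545/9569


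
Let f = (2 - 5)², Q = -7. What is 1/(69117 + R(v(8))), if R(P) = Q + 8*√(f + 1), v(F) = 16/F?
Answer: 6911/477619146 - 2*√10/1194047865 ≈ 1.4464e-5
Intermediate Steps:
f = 9 (f = (-3)² = 9)
R(P) = -7 + 8*√10 (R(P) = -7 + 8*√(9 + 1) = -7 + 8*√10)
1/(69117 + R(v(8))) = 1/(69117 + (-7 + 8*√10)) = 1/(69110 + 8*√10)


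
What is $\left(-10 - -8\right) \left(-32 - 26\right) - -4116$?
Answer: $4232$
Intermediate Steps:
$\left(-10 - -8\right) \left(-32 - 26\right) - -4116 = \left(-10 + 8\right) \left(-32 - 26\right) + 4116 = \left(-2\right) \left(-58\right) + 4116 = 116 + 4116 = 4232$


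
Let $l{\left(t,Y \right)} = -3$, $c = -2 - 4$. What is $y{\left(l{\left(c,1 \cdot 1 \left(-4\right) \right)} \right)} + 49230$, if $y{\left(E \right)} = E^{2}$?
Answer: $49239$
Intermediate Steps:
$c = -6$
$y{\left(l{\left(c,1 \cdot 1 \left(-4\right) \right)} \right)} + 49230 = \left(-3\right)^{2} + 49230 = 9 + 49230 = 49239$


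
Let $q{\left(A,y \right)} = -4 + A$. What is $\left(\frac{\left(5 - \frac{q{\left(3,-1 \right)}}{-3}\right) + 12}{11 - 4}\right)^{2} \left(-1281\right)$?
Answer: $- \frac{152500}{21} \approx -7261.9$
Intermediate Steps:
$\left(\frac{\left(5 - \frac{q{\left(3,-1 \right)}}{-3}\right) + 12}{11 - 4}\right)^{2} \left(-1281\right) = \left(\frac{\left(5 - \frac{-4 + 3}{-3}\right) + 12}{11 - 4}\right)^{2} \left(-1281\right) = \left(\frac{\left(5 - \left(-1\right) \left(- \frac{1}{3}\right)\right) + 12}{7}\right)^{2} \left(-1281\right) = \left(\left(\left(5 - \frac{1}{3}\right) + 12\right) \frac{1}{7}\right)^{2} \left(-1281\right) = \left(\left(\frac{14}{3} + 12\right) \frac{1}{7}\right)^{2} \left(-1281\right) = \left(\frac{50}{3} \cdot \frac{1}{7}\right)^{2} \left(-1281\right) = \left(\frac{50}{21}\right)^{2} \left(-1281\right) = \frac{2500}{441} \left(-1281\right) = - \frac{152500}{21}$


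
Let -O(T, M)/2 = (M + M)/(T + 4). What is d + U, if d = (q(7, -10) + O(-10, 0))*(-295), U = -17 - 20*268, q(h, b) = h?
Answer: -7442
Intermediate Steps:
O(T, M) = -4*M/(4 + T) (O(T, M) = -2*(M + M)/(T + 4) = -2*2*M/(4 + T) = -4*M/(4 + T))
U = -5377 (U = -17 - 5360 = -5377)
d = -2065 (d = (7 - 4*0/(4 - 10))*(-295) = (7 - 4*0/(-6))*(-295) = (7 - 4*0*(-⅙))*(-295) = (7 + 0)*(-295) = 7*(-295) = -2065)
d + U = -2065 - 5377 = -7442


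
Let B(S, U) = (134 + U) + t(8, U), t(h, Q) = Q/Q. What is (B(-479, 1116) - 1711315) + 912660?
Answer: -797404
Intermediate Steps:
t(h, Q) = 1
B(S, U) = 135 + U (B(S, U) = (134 + U) + 1 = 135 + U)
(B(-479, 1116) - 1711315) + 912660 = ((135 + 1116) - 1711315) + 912660 = (1251 - 1711315) + 912660 = -1710064 + 912660 = -797404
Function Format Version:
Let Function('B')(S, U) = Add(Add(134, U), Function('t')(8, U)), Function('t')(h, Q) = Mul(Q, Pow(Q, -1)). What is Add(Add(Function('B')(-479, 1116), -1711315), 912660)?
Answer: -797404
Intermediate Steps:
Function('t')(h, Q) = 1
Function('B')(S, U) = Add(135, U) (Function('B')(S, U) = Add(Add(134, U), 1) = Add(135, U))
Add(Add(Function('B')(-479, 1116), -1711315), 912660) = Add(Add(Add(135, 1116), -1711315), 912660) = Add(Add(1251, -1711315), 912660) = Add(-1710064, 912660) = -797404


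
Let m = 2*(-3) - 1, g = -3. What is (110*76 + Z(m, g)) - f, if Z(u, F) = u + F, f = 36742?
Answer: -28392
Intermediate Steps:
m = -7 (m = -6 - 1 = -7)
Z(u, F) = F + u
(110*76 + Z(m, g)) - f = (110*76 + (-3 - 7)) - 1*36742 = (8360 - 10) - 36742 = 8350 - 36742 = -28392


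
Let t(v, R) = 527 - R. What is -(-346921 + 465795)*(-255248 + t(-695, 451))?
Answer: 30333316328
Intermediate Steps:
-(-346921 + 465795)*(-255248 + t(-695, 451)) = -(-346921 + 465795)*(-255248 + (527 - 1*451)) = -118874*(-255248 + (527 - 451)) = -118874*(-255248 + 76) = -118874*(-255172) = -1*(-30333316328) = 30333316328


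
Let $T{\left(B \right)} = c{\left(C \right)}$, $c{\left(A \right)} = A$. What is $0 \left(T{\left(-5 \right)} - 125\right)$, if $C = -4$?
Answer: $0$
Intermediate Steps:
$T{\left(B \right)} = -4$
$0 \left(T{\left(-5 \right)} - 125\right) = 0 \left(-4 - 125\right) = 0 \left(-129\right) = 0$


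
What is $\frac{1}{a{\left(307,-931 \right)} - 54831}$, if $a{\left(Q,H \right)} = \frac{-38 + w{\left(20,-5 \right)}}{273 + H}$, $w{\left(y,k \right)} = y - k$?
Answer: $- \frac{658}{36078785} \approx -1.8238 \cdot 10^{-5}$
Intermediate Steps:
$a{\left(Q,H \right)} = - \frac{13}{273 + H}$ ($a{\left(Q,H \right)} = \frac{-38 + \left(20 - -5\right)}{273 + H} = \frac{-38 + \left(20 + 5\right)}{273 + H} = \frac{-38 + 25}{273 + H} = - \frac{13}{273 + H}$)
$\frac{1}{a{\left(307,-931 \right)} - 54831} = \frac{1}{- \frac{13}{273 - 931} - 54831} = \frac{1}{- \frac{13}{-658} - 54831} = \frac{1}{\left(-13\right) \left(- \frac{1}{658}\right) - 54831} = \frac{1}{\frac{13}{658} - 54831} = \frac{1}{- \frac{36078785}{658}} = - \frac{658}{36078785}$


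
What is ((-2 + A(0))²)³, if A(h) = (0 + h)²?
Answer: 64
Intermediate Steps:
A(h) = h²
((-2 + A(0))²)³ = ((-2 + 0²)²)³ = ((-2 + 0)²)³ = ((-2)²)³ = 4³ = 64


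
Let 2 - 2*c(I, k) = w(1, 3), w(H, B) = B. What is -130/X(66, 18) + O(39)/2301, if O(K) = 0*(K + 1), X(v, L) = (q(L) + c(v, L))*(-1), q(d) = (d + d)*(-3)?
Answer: -260/217 ≈ -1.1982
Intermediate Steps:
c(I, k) = -½ (c(I, k) = 1 - ½*3 = 1 - 3/2 = -½)
q(d) = -6*d (q(d) = (2*d)*(-3) = -6*d)
X(v, L) = ½ + 6*L (X(v, L) = (-6*L - ½)*(-1) = (-½ - 6*L)*(-1) = ½ + 6*L)
O(K) = 0 (O(K) = 0*(1 + K) = 0)
-130/X(66, 18) + O(39)/2301 = -130/(½ + 6*18) + 0/2301 = -130/(½ + 108) + 0*(1/2301) = -130/217/2 + 0 = -130*2/217 + 0 = -260/217 + 0 = -260/217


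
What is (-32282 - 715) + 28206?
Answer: -4791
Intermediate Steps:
(-32282 - 715) + 28206 = -32997 + 28206 = -4791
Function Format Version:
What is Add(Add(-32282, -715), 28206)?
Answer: -4791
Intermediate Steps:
Add(Add(-32282, -715), 28206) = Add(-32997, 28206) = -4791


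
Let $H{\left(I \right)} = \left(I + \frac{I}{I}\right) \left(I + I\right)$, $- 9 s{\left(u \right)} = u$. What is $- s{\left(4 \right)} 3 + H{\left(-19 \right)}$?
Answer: $\frac{2056}{3} \approx 685.33$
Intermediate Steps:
$s{\left(u \right)} = - \frac{u}{9}$
$H{\left(I \right)} = 2 I \left(1 + I\right)$ ($H{\left(I \right)} = \left(I + 1\right) 2 I = \left(1 + I\right) 2 I = 2 I \left(1 + I\right)$)
$- s{\left(4 \right)} 3 + H{\left(-19 \right)} = - \frac{\left(-1\right) 4}{9} \cdot 3 + 2 \left(-19\right) \left(1 - 19\right) = \left(-1\right) \left(- \frac{4}{9}\right) 3 + 2 \left(-19\right) \left(-18\right) = \frac{4}{9} \cdot 3 + 684 = \frac{4}{3} + 684 = \frac{2056}{3}$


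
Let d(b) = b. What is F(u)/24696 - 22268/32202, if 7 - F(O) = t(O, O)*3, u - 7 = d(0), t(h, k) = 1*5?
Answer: -3820751/5522643 ≈ -0.69183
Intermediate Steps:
t(h, k) = 5
u = 7 (u = 7 + 0 = 7)
F(O) = -8 (F(O) = 7 - 5*3 = 7 - 1*15 = 7 - 15 = -8)
F(u)/24696 - 22268/32202 = -8/24696 - 22268/32202 = -8*1/24696 - 22268*1/32202 = -1/3087 - 11134/16101 = -3820751/5522643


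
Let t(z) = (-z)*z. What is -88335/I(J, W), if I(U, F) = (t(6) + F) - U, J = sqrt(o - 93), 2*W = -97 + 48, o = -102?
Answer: 21377070/15421 - 353340*I*sqrt(195)/15421 ≈ 1386.2 - 319.96*I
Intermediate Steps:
t(z) = -z**2
W = -49/2 (W = (-97 + 48)/2 = (1/2)*(-49) = -49/2 ≈ -24.500)
J = I*sqrt(195) (J = sqrt(-102 - 93) = sqrt(-195) = I*sqrt(195) ≈ 13.964*I)
I(U, F) = -36 + F - U (I(U, F) = (-1*6**2 + F) - U = (-1*36 + F) - U = (-36 + F) - U = -36 + F - U)
-88335/I(J, W) = -88335/(-36 - 49/2 - I*sqrt(195)) = -88335/(-121/2 - I*sqrt(195))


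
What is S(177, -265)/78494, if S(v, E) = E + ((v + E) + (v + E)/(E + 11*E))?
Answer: -280613/62402730 ≈ -0.0044968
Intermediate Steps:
S(v, E) = v + 2*E + (E + v)/(12*E) (S(v, E) = E + ((E + v) + (E + v)/((12*E))) = E + ((E + v) + (E + v)*(1/(12*E))) = E + ((E + v) + (E + v)/(12*E)) = E + (E + v + (E + v)/(12*E)) = v + 2*E + (E + v)/(12*E))
S(177, -265)/78494 = (1/12 + 177 + 2*(-265) + (1/12)*177/(-265))/78494 = (1/12 + 177 - 530 + (1/12)*177*(-1/265))*(1/78494) = (1/12 + 177 - 530 - 59/1060)*(1/78494) = -280613/795*1/78494 = -280613/62402730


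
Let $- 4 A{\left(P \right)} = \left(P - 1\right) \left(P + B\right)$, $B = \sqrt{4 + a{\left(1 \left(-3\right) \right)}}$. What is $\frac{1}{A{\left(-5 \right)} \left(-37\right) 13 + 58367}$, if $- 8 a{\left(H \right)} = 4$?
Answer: $\frac{70828}{4387447637} + \frac{2886 \sqrt{14}}{30712133459} \approx 1.6495 \cdot 10^{-5}$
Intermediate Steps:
$a{\left(H \right)} = - \frac{1}{2}$ ($a{\left(H \right)} = \left(- \frac{1}{8}\right) 4 = - \frac{1}{2}$)
$B = \frac{\sqrt{14}}{2}$ ($B = \sqrt{4 - \frac{1}{2}} = \sqrt{\frac{7}{2}} = \frac{\sqrt{14}}{2} \approx 1.8708$)
$A{\left(P \right)} = - \frac{\left(-1 + P\right) \left(P + \frac{\sqrt{14}}{2}\right)}{4}$ ($A{\left(P \right)} = - \frac{\left(P - 1\right) \left(P + \frac{\sqrt{14}}{2}\right)}{4} = - \frac{\left(-1 + P\right) \left(P + \frac{\sqrt{14}}{2}\right)}{4}$)
$\frac{1}{A{\left(-5 \right)} \left(-37\right) 13 + 58367} = \frac{1}{\left(- \frac{\left(-5\right)^{2}}{4} + \frac{1}{4} \left(-5\right) + \frac{\sqrt{14}}{8} - - \frac{5 \sqrt{14}}{8}\right) \left(-37\right) 13 + 58367} = \frac{1}{\left(\left(- \frac{1}{4}\right) 25 - \frac{5}{4} + \frac{\sqrt{14}}{8} + \frac{5 \sqrt{14}}{8}\right) \left(-37\right) 13 + 58367} = \frac{1}{\left(- \frac{25}{4} - \frac{5}{4} + \frac{\sqrt{14}}{8} + \frac{5 \sqrt{14}}{8}\right) \left(-37\right) 13 + 58367} = \frac{1}{\left(- \frac{15}{2} + \frac{3 \sqrt{14}}{4}\right) \left(-37\right) 13 + 58367} = \frac{1}{\left(\frac{555}{2} - \frac{111 \sqrt{14}}{4}\right) 13 + 58367} = \frac{1}{\left(\frac{7215}{2} - \frac{1443 \sqrt{14}}{4}\right) + 58367} = \frac{1}{\frac{123949}{2} - \frac{1443 \sqrt{14}}{4}}$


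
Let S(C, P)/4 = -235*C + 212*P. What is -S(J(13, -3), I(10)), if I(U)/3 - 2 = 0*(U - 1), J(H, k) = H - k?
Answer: 9952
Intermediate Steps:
I(U) = 6 (I(U) = 6 + 3*(0*(U - 1)) = 6 + 3*(0*(-1 + U)) = 6 + 3*0 = 6 + 0 = 6)
S(C, P) = -940*C + 848*P (S(C, P) = 4*(-235*C + 212*P) = -940*C + 848*P)
-S(J(13, -3), I(10)) = -(-940*(13 - 1*(-3)) + 848*6) = -(-940*(13 + 3) + 5088) = -(-940*16 + 5088) = -(-15040 + 5088) = -1*(-9952) = 9952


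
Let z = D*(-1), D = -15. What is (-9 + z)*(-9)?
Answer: -54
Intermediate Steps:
z = 15 (z = -15*(-1) = 15)
(-9 + z)*(-9) = (-9 + 15)*(-9) = 6*(-9) = -54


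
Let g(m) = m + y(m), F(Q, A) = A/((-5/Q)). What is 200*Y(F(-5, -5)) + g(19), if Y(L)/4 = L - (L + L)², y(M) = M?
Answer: -83962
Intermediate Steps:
F(Q, A) = -A*Q/5 (F(Q, A) = A*(-Q/5) = -A*Q/5)
g(m) = 2*m (g(m) = m + m = 2*m)
Y(L) = -16*L² + 4*L (Y(L) = 4*(L - (L + L)²) = 4*(L - (2*L)²) = 4*(L - 4*L²) = -16*L² + 4*L)
200*Y(F(-5, -5)) + g(19) = 200*(4*(-⅕*(-5)*(-5))*(1 - (-4)*(-5)*(-5)/5)) + 2*19 = 200*(4*(-5)*(1 - 4*(-5))) + 38 = 200*(4*(-5)*(1 + 20)) + 38 = 200*(4*(-5)*21) + 38 = 200*(-420) + 38 = -84000 + 38 = -83962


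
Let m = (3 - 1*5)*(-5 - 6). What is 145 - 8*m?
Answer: -31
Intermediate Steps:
m = 22 (m = (3 - 5)*(-11) = -2*(-11) = 22)
145 - 8*m = 145 - 8*22 = 145 - 176 = -31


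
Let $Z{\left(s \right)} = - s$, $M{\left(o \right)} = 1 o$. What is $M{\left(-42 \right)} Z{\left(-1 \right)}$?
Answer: $-42$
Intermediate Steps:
$M{\left(o \right)} = o$
$M{\left(-42 \right)} Z{\left(-1 \right)} = - 42 \left(\left(-1\right) \left(-1\right)\right) = \left(-42\right) 1 = -42$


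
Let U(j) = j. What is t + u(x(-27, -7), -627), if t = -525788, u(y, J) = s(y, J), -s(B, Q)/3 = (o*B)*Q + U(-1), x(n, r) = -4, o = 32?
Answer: -766553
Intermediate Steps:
s(B, Q) = 3 - 96*B*Q (s(B, Q) = -3*((32*B)*Q - 1) = -3*(32*B*Q - 1) = -3*(-1 + 32*B*Q) = 3 - 96*B*Q)
u(y, J) = 3 - 96*J*y (u(y, J) = 3 - 96*y*J = 3 - 96*J*y)
t + u(x(-27, -7), -627) = -525788 + (3 - 96*(-627)*(-4)) = -525788 + (3 - 240768) = -525788 - 240765 = -766553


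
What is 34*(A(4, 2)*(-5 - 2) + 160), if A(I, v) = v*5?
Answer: 3060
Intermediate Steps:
A(I, v) = 5*v
34*(A(4, 2)*(-5 - 2) + 160) = 34*((5*2)*(-5 - 2) + 160) = 34*(10*(-7) + 160) = 34*(-70 + 160) = 34*90 = 3060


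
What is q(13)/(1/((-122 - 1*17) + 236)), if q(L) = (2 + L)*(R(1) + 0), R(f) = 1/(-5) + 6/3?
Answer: 2619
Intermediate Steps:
R(f) = 9/5 (R(f) = 1*(-⅕) + 6*(⅓) = -⅕ + 2 = 9/5)
q(L) = 18/5 + 9*L/5 (q(L) = (2 + L)*(9/5 + 0) = (2 + L)*(9/5) = 18/5 + 9*L/5)
q(13)/(1/((-122 - 1*17) + 236)) = (18/5 + (9/5)*13)/(1/((-122 - 1*17) + 236)) = (18/5 + 117/5)/(1/((-122 - 17) + 236)) = 27/(1/(-139 + 236)) = 27/(1/97) = 27*97 = 2619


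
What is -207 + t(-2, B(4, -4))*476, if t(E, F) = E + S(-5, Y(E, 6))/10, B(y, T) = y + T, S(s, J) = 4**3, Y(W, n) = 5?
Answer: 9437/5 ≈ 1887.4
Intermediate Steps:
S(s, J) = 64
B(y, T) = T + y
t(E, F) = 32/5 + E (t(E, F) = E + 64/10 = E + 64*(1/10) = E + 32/5 = 32/5 + E)
-207 + t(-2, B(4, -4))*476 = -207 + (32/5 - 2)*476 = -207 + (22/5)*476 = -207 + 10472/5 = 9437/5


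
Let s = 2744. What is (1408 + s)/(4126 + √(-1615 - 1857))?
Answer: 4282788/4256837 - 4152*I*√217/4256837 ≈ 1.0061 - 0.014368*I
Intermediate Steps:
(1408 + s)/(4126 + √(-1615 - 1857)) = (1408 + 2744)/(4126 + √(-1615 - 1857)) = 4152/(4126 + √(-3472)) = 4152/(4126 + 4*I*√217)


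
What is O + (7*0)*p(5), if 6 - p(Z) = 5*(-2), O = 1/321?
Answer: 1/321 ≈ 0.0031153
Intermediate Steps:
O = 1/321 ≈ 0.0031153
p(Z) = 16 (p(Z) = 6 - 5*(-2) = 6 - 1*(-10) = 6 + 10 = 16)
O + (7*0)*p(5) = 1/321 + (7*0)*16 = 1/321 + 0*16 = 1/321 + 0 = 1/321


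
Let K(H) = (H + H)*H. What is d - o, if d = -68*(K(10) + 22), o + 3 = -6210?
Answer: -8883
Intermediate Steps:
K(H) = 2*H² (K(H) = (2*H)*H = 2*H²)
o = -6213 (o = -3 - 6210 = -6213)
d = -15096 (d = -68*(2*10² + 22) = -68*(2*100 + 22) = -68*(200 + 22) = -68*222 = -15096)
d - o = -15096 - 1*(-6213) = -15096 + 6213 = -8883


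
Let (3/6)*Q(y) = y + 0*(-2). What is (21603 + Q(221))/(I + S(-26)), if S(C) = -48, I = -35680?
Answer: -22045/35728 ≈ -0.61702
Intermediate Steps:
Q(y) = 2*y (Q(y) = 2*(y + 0*(-2)) = 2*(y + 0) = 2*y)
(21603 + Q(221))/(I + S(-26)) = (21603 + 2*221)/(-35680 - 48) = (21603 + 442)/(-35728) = 22045*(-1/35728) = -22045/35728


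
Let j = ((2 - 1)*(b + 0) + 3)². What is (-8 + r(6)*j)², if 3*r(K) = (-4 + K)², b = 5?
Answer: 53824/9 ≈ 5980.4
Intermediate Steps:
r(K) = (-4 + K)²/3
j = 64 (j = ((2 - 1)*(5 + 0) + 3)² = (1*5 + 3)² = (5 + 3)² = 8² = 64)
(-8 + r(6)*j)² = (-8 + ((-4 + 6)²/3)*64)² = (-8 + ((⅓)*2²)*64)² = (-8 + ((⅓)*4)*64)² = (-8 + (4/3)*64)² = (-8 + 256/3)² = (232/3)² = 53824/9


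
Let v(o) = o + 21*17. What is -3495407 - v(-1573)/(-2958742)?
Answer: -5171003749605/1479371 ≈ -3.4954e+6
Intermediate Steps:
v(o) = 357 + o (v(o) = o + 357 = 357 + o)
-3495407 - v(-1573)/(-2958742) = -3495407 - (357 - 1573)/(-2958742) = -3495407 - (-1216)*(-1)/2958742 = -3495407 - 1*608/1479371 = -3495407 - 608/1479371 = -5171003749605/1479371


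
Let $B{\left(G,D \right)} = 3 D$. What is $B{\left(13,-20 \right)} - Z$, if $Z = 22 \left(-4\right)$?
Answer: $28$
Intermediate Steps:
$Z = -88$
$B{\left(13,-20 \right)} - Z = 3 \left(-20\right) - -88 = -60 + 88 = 28$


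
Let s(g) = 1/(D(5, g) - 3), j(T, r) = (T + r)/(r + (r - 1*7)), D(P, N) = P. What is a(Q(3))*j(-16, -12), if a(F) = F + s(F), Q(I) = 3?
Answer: 98/31 ≈ 3.1613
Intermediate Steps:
j(T, r) = (T + r)/(-7 + 2*r) (j(T, r) = (T + r)/(r + (r - 7)) = (T + r)/(r + (-7 + r)) = (T + r)/(-7 + 2*r))
s(g) = ½ (s(g) = 1/(5 - 3) = 1/2 = ½)
a(F) = ½ + F (a(F) = F + ½ = ½ + F)
a(Q(3))*j(-16, -12) = (½ + 3)*((-16 - 12)/(-7 + 2*(-12))) = 7*(-28/(-7 - 24))/2 = 7*(-28/(-31))/2 = 7*(-1/31*(-28))/2 = (7/2)*(28/31) = 98/31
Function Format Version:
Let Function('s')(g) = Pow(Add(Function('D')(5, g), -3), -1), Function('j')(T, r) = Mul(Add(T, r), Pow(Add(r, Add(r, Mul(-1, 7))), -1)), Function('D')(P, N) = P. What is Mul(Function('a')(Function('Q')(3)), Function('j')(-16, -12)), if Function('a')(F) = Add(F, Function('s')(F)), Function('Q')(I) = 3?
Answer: Rational(98, 31) ≈ 3.1613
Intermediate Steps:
Function('j')(T, r) = Mul(Pow(Add(-7, Mul(2, r)), -1), Add(T, r)) (Function('j')(T, r) = Mul(Add(T, r), Pow(Add(r, Add(r, -7)), -1)) = Mul(Add(T, r), Pow(Add(r, Add(-7, r)), -1)) = Mul(Add(T, r), Pow(Add(-7, Mul(2, r)), -1)) = Mul(Pow(Add(-7, Mul(2, r)), -1), Add(T, r)))
Function('s')(g) = Rational(1, 2) (Function('s')(g) = Pow(Add(5, -3), -1) = Pow(2, -1) = Rational(1, 2))
Function('a')(F) = Add(Rational(1, 2), F) (Function('a')(F) = Add(F, Rational(1, 2)) = Add(Rational(1, 2), F))
Mul(Function('a')(Function('Q')(3)), Function('j')(-16, -12)) = Mul(Add(Rational(1, 2), 3), Mul(Pow(Add(-7, Mul(2, -12)), -1), Add(-16, -12))) = Mul(Rational(7, 2), Mul(Pow(Add(-7, -24), -1), -28)) = Mul(Rational(7, 2), Mul(Pow(-31, -1), -28)) = Mul(Rational(7, 2), Mul(Rational(-1, 31), -28)) = Mul(Rational(7, 2), Rational(28, 31)) = Rational(98, 31)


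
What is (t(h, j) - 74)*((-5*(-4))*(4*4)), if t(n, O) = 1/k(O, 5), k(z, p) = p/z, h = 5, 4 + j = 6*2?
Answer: -23168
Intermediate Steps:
j = 8 (j = -4 + 6*2 = -4 + 12 = 8)
t(n, O) = O/5 (t(n, O) = 1/(5/O) = O/5)
(t(h, j) - 74)*((-5*(-4))*(4*4)) = ((1/5)*8 - 74)*((-5*(-4))*(4*4)) = (8/5 - 74)*(20*16) = -362/5*320 = -23168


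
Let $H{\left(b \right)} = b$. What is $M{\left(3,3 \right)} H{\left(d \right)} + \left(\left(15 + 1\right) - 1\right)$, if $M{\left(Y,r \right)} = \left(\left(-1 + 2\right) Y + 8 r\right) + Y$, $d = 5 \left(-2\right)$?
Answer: $-285$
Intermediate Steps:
$d = -10$
$M{\left(Y,r \right)} = 2 Y + 8 r$ ($M{\left(Y,r \right)} = \left(1 Y + 8 r\right) + Y = \left(Y + 8 r\right) + Y = 2 Y + 8 r$)
$M{\left(3,3 \right)} H{\left(d \right)} + \left(\left(15 + 1\right) - 1\right) = \left(2 \cdot 3 + 8 \cdot 3\right) \left(-10\right) + \left(\left(15 + 1\right) - 1\right) = \left(6 + 24\right) \left(-10\right) + \left(16 - 1\right) = 30 \left(-10\right) + 15 = -300 + 15 = -285$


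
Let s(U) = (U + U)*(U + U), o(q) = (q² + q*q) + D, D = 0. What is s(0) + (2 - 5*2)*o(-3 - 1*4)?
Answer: -784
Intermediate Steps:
o(q) = 2*q² (o(q) = (q² + q*q) + 0 = (q² + q²) + 0 = 2*q² + 0 = 2*q²)
s(U) = 4*U² (s(U) = (2*U)*(2*U) = 4*U²)
s(0) + (2 - 5*2)*o(-3 - 1*4) = 4*0² + (2 - 5*2)*(2*(-3 - 1*4)²) = 4*0 + (2 - 10)*(2*(-3 - 4)²) = 0 - 16*(-7)² = 0 - 16*49 = 0 - 8*98 = 0 - 784 = -784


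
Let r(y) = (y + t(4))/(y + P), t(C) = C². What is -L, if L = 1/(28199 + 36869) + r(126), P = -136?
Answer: 4619823/325340 ≈ 14.200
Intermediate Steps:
r(y) = (16 + y)/(-136 + y) (r(y) = (y + 4²)/(y - 136) = (y + 16)/(-136 + y) = (16 + y)/(-136 + y))
L = -4619823/325340 (L = 1/(28199 + 36869) + (16 + 126)/(-136 + 126) = 1/65068 + 142/(-10) = 1/65068 - ⅒*142 = 1/65068 - 71/5 = -4619823/325340 ≈ -14.200)
-L = -1*(-4619823/325340) = 4619823/325340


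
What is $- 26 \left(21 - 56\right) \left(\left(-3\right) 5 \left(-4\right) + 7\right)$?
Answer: $60970$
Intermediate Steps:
$- 26 \left(21 - 56\right) \left(\left(-3\right) 5 \left(-4\right) + 7\right) = - 26 \left(- 35 \left(\left(-15\right) \left(-4\right) + 7\right)\right) = - 26 \left(- 35 \left(60 + 7\right)\right) = - 26 \left(\left(-35\right) 67\right) = \left(-26\right) \left(-2345\right) = 60970$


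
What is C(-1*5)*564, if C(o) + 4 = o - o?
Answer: -2256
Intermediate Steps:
C(o) = -4 (C(o) = -4 + (o - o) = -4 + 0 = -4)
C(-1*5)*564 = -4*564 = -2256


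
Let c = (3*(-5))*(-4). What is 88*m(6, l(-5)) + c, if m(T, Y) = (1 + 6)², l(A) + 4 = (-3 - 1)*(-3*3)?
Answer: 4372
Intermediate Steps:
c = 60 (c = -15*(-4) = 60)
l(A) = 32 (l(A) = -4 + (-3 - 1)*(-3*3) = -4 - 4*(-9) = -4 + 36 = 32)
m(T, Y) = 49 (m(T, Y) = 7² = 49)
88*m(6, l(-5)) + c = 88*49 + 60 = 4312 + 60 = 4372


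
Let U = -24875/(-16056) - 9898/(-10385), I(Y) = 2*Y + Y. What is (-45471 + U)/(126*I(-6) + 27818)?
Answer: -7581488225597/4260246858000 ≈ -1.7796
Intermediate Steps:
I(Y) = 3*Y
U = 417249163/166741560 (U = -24875*(-1/16056) - 9898*(-1/10385) = 24875/16056 + 9898/10385 = 417249163/166741560 ≈ 2.5024)
(-45471 + U)/(126*I(-6) + 27818) = (-45471 + 417249163/166741560)/(126*(3*(-6)) + 27818) = -7581488225597/(166741560*(126*(-18) + 27818)) = -7581488225597/(166741560*(-2268 + 27818)) = -7581488225597/166741560/25550 = -7581488225597/166741560*1/25550 = -7581488225597/4260246858000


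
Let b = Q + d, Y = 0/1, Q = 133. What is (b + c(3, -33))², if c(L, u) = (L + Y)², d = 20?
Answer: 26244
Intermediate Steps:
Y = 0 (Y = 0*1 = 0)
c(L, u) = L² (c(L, u) = (L + 0)² = L²)
b = 153 (b = 133 + 20 = 153)
(b + c(3, -33))² = (153 + 3²)² = (153 + 9)² = 162² = 26244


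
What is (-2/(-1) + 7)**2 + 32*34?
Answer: 1169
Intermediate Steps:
(-2/(-1) + 7)**2 + 32*34 = (-2*(-1) + 7)**2 + 1088 = (2 + 7)**2 + 1088 = 9**2 + 1088 = 81 + 1088 = 1169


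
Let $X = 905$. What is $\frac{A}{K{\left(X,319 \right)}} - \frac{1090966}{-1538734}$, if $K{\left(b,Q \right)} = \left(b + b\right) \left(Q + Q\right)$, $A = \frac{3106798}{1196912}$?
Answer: $\frac{376976324924033873}{531698008336142560} \approx 0.709$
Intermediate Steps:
$A = \frac{1553399}{598456}$ ($A = 3106798 \cdot \frac{1}{1196912} = \frac{1553399}{598456} \approx 2.5957$)
$K{\left(b,Q \right)} = 4 Q b$ ($K{\left(b,Q \right)} = 2 b 2 Q = 4 Q b$)
$\frac{A}{K{\left(X,319 \right)}} - \frac{1090966}{-1538734} = \frac{1553399}{598456 \cdot 4 \cdot 319 \cdot 905} - \frac{1090966}{-1538734} = \frac{1553399}{598456 \cdot 1154780} - - \frac{545483}{769367} = \frac{1553399}{598456} \cdot \frac{1}{1154780} + \frac{545483}{769367} = \frac{1553399}{691085019680} + \frac{545483}{769367} = \frac{376976324924033873}{531698008336142560}$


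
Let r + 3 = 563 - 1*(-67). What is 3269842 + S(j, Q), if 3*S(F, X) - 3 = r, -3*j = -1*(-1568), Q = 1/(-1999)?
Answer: 3270052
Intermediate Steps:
Q = -1/1999 ≈ -0.00050025
j = -1568/3 (j = -(-1)*(-1568)/3 = -⅓*1568 = -1568/3 ≈ -522.67)
r = 627 (r = -3 + (563 - 1*(-67)) = -3 + (563 + 67) = -3 + 630 = 627)
S(F, X) = 210 (S(F, X) = 1 + (⅓)*627 = 1 + 209 = 210)
3269842 + S(j, Q) = 3269842 + 210 = 3270052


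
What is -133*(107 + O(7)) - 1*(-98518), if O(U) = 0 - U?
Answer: 85218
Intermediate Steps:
O(U) = -U
-133*(107 + O(7)) - 1*(-98518) = -133*(107 - 1*7) - 1*(-98518) = -133*(107 - 7) + 98518 = -133*100 + 98518 = -13300 + 98518 = 85218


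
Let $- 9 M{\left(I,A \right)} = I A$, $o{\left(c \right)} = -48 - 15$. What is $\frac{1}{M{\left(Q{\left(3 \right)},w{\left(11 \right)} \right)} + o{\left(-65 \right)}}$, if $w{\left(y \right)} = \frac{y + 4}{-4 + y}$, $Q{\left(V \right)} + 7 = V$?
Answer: $- \frac{21}{1303} \approx -0.016117$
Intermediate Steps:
$o{\left(c \right)} = -63$
$Q{\left(V \right)} = -7 + V$
$w{\left(y \right)} = \frac{4 + y}{-4 + y}$
$M{\left(I,A \right)} = - \frac{A I}{9}$ ($M{\left(I,A \right)} = - \frac{I A}{9} = - \frac{A I}{9}$)
$\frac{1}{M{\left(Q{\left(3 \right)},w{\left(11 \right)} \right)} + o{\left(-65 \right)}} = \frac{1}{- \frac{\frac{4 + 11}{-4 + 11} \left(-7 + 3\right)}{9} - 63} = \frac{1}{\left(- \frac{1}{9}\right) \frac{1}{7} \cdot 15 \left(-4\right) - 63} = \frac{1}{\left(- \frac{1}{9}\right) \frac{15}{7} \left(-4\right) - 63} = \frac{1}{\frac{20}{21} - 63} = \frac{1}{- \frac{1303}{21}} = - \frac{21}{1303}$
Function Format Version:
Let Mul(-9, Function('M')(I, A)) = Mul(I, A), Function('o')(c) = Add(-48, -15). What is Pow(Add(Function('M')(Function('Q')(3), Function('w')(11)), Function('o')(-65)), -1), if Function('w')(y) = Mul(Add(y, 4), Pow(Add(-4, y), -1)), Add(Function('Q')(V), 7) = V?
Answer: Rational(-21, 1303) ≈ -0.016117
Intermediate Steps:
Function('o')(c) = -63
Function('Q')(V) = Add(-7, V)
Function('w')(y) = Mul(Pow(Add(-4, y), -1), Add(4, y)) (Function('w')(y) = Mul(Add(4, y), Pow(Add(-4, y), -1)) = Mul(Pow(Add(-4, y), -1), Add(4, y)))
Function('M')(I, A) = Mul(Rational(-1, 9), A, I) (Function('M')(I, A) = Mul(Rational(-1, 9), Mul(I, A)) = Mul(Rational(-1, 9), Mul(A, I)) = Mul(Rational(-1, 9), A, I))
Pow(Add(Function('M')(Function('Q')(3), Function('w')(11)), Function('o')(-65)), -1) = Pow(Add(Mul(Rational(-1, 9), Mul(Pow(Add(-4, 11), -1), Add(4, 11)), Add(-7, 3)), -63), -1) = Pow(Add(Mul(Rational(-1, 9), Mul(Pow(7, -1), 15), -4), -63), -1) = Pow(Add(Mul(Rational(-1, 9), Mul(Rational(1, 7), 15), -4), -63), -1) = Pow(Add(Mul(Rational(-1, 9), Rational(15, 7), -4), -63), -1) = Pow(Add(Rational(20, 21), -63), -1) = Pow(Rational(-1303, 21), -1) = Rational(-21, 1303)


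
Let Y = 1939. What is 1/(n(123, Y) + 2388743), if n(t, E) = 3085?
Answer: 1/2391828 ≈ 4.1809e-7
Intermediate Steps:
1/(n(123, Y) + 2388743) = 1/(3085 + 2388743) = 1/2391828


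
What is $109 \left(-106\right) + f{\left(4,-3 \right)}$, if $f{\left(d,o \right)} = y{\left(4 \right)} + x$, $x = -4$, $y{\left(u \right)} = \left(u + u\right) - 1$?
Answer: $-11551$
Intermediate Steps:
$y{\left(u \right)} = -1 + 2 u$ ($y{\left(u \right)} = 2 u - 1 = -1 + 2 u$)
$f{\left(d,o \right)} = 3$ ($f{\left(d,o \right)} = \left(-1 + 2 \cdot 4\right) - 4 = \left(-1 + 8\right) - 4 = 7 - 4 = 3$)
$109 \left(-106\right) + f{\left(4,-3 \right)} = 109 \left(-106\right) + 3 = -11554 + 3 = -11551$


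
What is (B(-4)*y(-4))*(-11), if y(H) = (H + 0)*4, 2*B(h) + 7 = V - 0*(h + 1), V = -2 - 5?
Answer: -1232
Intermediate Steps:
V = -7
B(h) = -7 (B(h) = -7/2 + (-7 - 0*(h + 1))/2 = -7/2 + (-7 - 0*(1 + h))/2 = -7/2 + (-7 - 1*0)/2 = -7/2 + (-7 + 0)/2 = -7/2 + (½)*(-7) = -7/2 - 7/2 = -7)
y(H) = 4*H (y(H) = H*4 = 4*H)
(B(-4)*y(-4))*(-11) = -28*(-4)*(-11) = -7*(-16)*(-11) = 112*(-11) = -1232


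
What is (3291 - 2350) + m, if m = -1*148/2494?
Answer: 1173353/1247 ≈ 940.94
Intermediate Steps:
m = -74/1247 (m = -148*1/2494 = -74/1247 ≈ -0.059342)
(3291 - 2350) + m = (3291 - 2350) - 74/1247 = 941 - 74/1247 = 1173353/1247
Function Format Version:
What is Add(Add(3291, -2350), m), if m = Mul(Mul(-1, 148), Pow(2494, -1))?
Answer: Rational(1173353, 1247) ≈ 940.94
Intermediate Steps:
m = Rational(-74, 1247) (m = Mul(-148, Rational(1, 2494)) = Rational(-74, 1247) ≈ -0.059342)
Add(Add(3291, -2350), m) = Add(Add(3291, -2350), Rational(-74, 1247)) = Add(941, Rational(-74, 1247)) = Rational(1173353, 1247)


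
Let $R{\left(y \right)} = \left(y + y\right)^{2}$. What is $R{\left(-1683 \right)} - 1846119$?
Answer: $9483837$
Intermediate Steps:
$R{\left(y \right)} = 4 y^{2}$ ($R{\left(y \right)} = \left(2 y\right)^{2} = 4 y^{2}$)
$R{\left(-1683 \right)} - 1846119 = 4 \left(-1683\right)^{2} - 1846119 = 4 \cdot 2832489 - 1846119 = 11329956 - 1846119 = 9483837$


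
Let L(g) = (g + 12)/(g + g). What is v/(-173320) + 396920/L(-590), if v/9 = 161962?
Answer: 20294070816419/25044740 ≈ 8.1031e+5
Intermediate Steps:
v = 1457658 (v = 9*161962 = 1457658)
L(g) = (12 + g)/(2*g) (L(g) = (12 + g)/((2*g)) = (12 + g)*(1/(2*g)) = (12 + g)/(2*g))
v/(-173320) + 396920/L(-590) = 1457658/(-173320) + 396920/(((½)*(12 - 590)/(-590))) = 1457658*(-1/173320) + 396920/(((½)*(-1/590)*(-578))) = -728829/86660 + 396920/(289/590) = -728829/86660 + 396920*(590/289) = -728829/86660 + 234182800/289 = 20294070816419/25044740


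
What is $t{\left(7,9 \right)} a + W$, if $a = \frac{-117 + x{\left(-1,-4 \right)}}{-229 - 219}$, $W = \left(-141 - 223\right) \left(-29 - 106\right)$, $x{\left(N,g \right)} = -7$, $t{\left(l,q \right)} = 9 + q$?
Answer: $\frac{2752119}{56} \approx 49145.0$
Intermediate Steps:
$W = 49140$ ($W = \left(-364\right) \left(-135\right) = 49140$)
$a = \frac{31}{112}$ ($a = \frac{-117 - 7}{-229 - 219} = - \frac{124}{-448} = \left(-124\right) \left(- \frac{1}{448}\right) = \frac{31}{112} \approx 0.27679$)
$t{\left(7,9 \right)} a + W = \left(9 + 9\right) \frac{31}{112} + 49140 = 18 \cdot \frac{31}{112} + 49140 = \frac{279}{56} + 49140 = \frac{2752119}{56}$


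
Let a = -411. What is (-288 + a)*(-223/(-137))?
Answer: -155877/137 ≈ -1137.8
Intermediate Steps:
(-288 + a)*(-223/(-137)) = (-288 - 411)*(-223/(-137)) = -(-155877)*(-1)/137 = -699*223/137 = -155877/137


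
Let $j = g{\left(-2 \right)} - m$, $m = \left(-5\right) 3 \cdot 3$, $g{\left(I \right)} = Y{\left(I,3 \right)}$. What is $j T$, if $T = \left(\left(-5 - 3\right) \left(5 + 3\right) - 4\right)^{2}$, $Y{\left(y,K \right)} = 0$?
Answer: $208080$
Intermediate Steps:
$g{\left(I \right)} = 0$
$T = 4624$ ($T = \left(\left(-8\right) 8 - 4\right)^{2} = \left(-64 - 4\right)^{2} = \left(-68\right)^{2} = 4624$)
$m = -45$ ($m = \left(-15\right) 3 = -45$)
$j = 45$ ($j = 0 - -45 = 0 + 45 = 45$)
$j T = 45 \cdot 4624 = 208080$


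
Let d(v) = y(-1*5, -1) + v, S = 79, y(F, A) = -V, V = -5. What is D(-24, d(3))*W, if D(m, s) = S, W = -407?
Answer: -32153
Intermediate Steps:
y(F, A) = 5 (y(F, A) = -1*(-5) = 5)
d(v) = 5 + v
D(m, s) = 79
D(-24, d(3))*W = 79*(-407) = -32153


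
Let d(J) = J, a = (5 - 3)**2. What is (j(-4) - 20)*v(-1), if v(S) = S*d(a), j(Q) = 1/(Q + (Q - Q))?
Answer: 81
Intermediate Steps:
j(Q) = 1/Q (j(Q) = 1/(Q + 0) = 1/Q)
a = 4 (a = 2**2 = 4)
v(S) = 4*S (v(S) = S*4 = 4*S)
(j(-4) - 20)*v(-1) = (1/(-4) - 20)*(4*(-1)) = (-1/4 - 20)*(-4) = -81/4*(-4) = 81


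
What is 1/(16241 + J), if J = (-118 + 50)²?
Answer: 1/20865 ≈ 4.7927e-5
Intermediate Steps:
J = 4624 (J = (-68)² = 4624)
1/(16241 + J) = 1/(16241 + 4624) = 1/20865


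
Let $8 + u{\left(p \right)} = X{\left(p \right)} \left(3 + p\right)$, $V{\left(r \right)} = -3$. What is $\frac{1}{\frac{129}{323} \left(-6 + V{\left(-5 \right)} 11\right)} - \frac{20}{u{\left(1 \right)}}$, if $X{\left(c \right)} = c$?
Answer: $\frac{24832}{5031} \approx 4.9358$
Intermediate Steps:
$u{\left(p \right)} = -8 + p \left(3 + p\right)$
$\frac{1}{\frac{129}{323} \left(-6 + V{\left(-5 \right)} 11\right)} - \frac{20}{u{\left(1 \right)}} = \frac{1}{\frac{129}{323} \left(-6 - 33\right)} - \frac{20}{-8 + 1^{2} + 3 \cdot 1} = \frac{1}{129 \cdot \frac{1}{323} \left(-6 - 33\right)} - \frac{20}{-8 + 1 + 3} = \frac{1}{\frac{129}{323} \left(-39\right)} - \frac{20}{-4} = \frac{323}{129} \left(- \frac{1}{39}\right) - -5 = - \frac{323}{5031} + 5 = \frac{24832}{5031}$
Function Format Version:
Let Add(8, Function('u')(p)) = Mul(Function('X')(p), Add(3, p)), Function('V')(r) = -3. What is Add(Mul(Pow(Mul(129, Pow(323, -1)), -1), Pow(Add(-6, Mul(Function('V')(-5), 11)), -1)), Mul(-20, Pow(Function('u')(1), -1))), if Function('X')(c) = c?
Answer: Rational(24832, 5031) ≈ 4.9358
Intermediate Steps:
Function('u')(p) = Add(-8, Mul(p, Add(3, p)))
Add(Mul(Pow(Mul(129, Pow(323, -1)), -1), Pow(Add(-6, Mul(Function('V')(-5), 11)), -1)), Mul(-20, Pow(Function('u')(1), -1))) = Add(Mul(Pow(Mul(129, Pow(323, -1)), -1), Pow(Add(-6, Mul(-3, 11)), -1)), Mul(-20, Pow(Add(-8, Pow(1, 2), Mul(3, 1)), -1))) = Add(Mul(Pow(Mul(129, Rational(1, 323)), -1), Pow(Add(-6, -33), -1)), Mul(-20, Pow(Add(-8, 1, 3), -1))) = Add(Mul(Pow(Rational(129, 323), -1), Pow(-39, -1)), Mul(-20, Pow(-4, -1))) = Add(Mul(Rational(323, 129), Rational(-1, 39)), Mul(-20, Rational(-1, 4))) = Add(Rational(-323, 5031), 5) = Rational(24832, 5031)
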